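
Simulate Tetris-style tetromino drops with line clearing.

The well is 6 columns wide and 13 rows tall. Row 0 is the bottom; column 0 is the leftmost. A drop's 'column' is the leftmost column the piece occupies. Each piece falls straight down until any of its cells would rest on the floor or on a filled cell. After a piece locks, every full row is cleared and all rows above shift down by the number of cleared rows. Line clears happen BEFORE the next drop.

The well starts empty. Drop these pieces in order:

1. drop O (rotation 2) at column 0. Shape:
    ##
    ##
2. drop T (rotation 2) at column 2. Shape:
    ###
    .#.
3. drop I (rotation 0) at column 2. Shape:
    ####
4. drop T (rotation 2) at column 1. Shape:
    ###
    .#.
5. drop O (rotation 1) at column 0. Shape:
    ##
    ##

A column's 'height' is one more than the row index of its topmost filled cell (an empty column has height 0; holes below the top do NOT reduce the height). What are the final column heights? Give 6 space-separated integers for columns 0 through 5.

Answer: 7 7 5 5 3 3

Derivation:
Drop 1: O rot2 at col 0 lands with bottom-row=0; cleared 0 line(s) (total 0); column heights now [2 2 0 0 0 0], max=2
Drop 2: T rot2 at col 2 lands with bottom-row=0; cleared 0 line(s) (total 0); column heights now [2 2 2 2 2 0], max=2
Drop 3: I rot0 at col 2 lands with bottom-row=2; cleared 0 line(s) (total 0); column heights now [2 2 3 3 3 3], max=3
Drop 4: T rot2 at col 1 lands with bottom-row=3; cleared 0 line(s) (total 0); column heights now [2 5 5 5 3 3], max=5
Drop 5: O rot1 at col 0 lands with bottom-row=5; cleared 0 line(s) (total 0); column heights now [7 7 5 5 3 3], max=7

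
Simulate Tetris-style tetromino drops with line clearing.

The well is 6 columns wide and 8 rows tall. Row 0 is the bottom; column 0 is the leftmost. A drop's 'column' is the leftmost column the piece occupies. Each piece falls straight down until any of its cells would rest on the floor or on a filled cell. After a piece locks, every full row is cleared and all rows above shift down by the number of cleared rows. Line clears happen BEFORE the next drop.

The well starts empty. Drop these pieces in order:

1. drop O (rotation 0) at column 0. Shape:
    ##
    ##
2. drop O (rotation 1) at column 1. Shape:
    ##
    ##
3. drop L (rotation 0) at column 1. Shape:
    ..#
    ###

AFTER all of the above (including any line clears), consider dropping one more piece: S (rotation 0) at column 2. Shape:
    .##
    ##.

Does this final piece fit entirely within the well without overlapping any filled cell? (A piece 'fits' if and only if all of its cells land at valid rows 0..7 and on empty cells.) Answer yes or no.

Drop 1: O rot0 at col 0 lands with bottom-row=0; cleared 0 line(s) (total 0); column heights now [2 2 0 0 0 0], max=2
Drop 2: O rot1 at col 1 lands with bottom-row=2; cleared 0 line(s) (total 0); column heights now [2 4 4 0 0 0], max=4
Drop 3: L rot0 at col 1 lands with bottom-row=4; cleared 0 line(s) (total 0); column heights now [2 5 5 6 0 0], max=6
Test piece S rot0 at col 2 (width 3): heights before test = [2 5 5 6 0 0]; fits = True

Answer: yes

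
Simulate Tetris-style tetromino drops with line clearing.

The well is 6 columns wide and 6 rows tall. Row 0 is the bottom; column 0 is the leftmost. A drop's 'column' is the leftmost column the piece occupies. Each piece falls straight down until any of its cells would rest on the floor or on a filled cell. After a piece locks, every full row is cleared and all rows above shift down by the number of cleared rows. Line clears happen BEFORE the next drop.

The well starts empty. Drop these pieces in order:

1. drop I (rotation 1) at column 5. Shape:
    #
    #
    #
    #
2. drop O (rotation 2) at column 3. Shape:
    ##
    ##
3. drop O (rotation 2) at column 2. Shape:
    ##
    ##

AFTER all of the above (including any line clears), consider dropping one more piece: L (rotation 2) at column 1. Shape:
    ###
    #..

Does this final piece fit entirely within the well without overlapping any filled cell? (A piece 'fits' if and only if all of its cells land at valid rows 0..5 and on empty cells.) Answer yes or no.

Drop 1: I rot1 at col 5 lands with bottom-row=0; cleared 0 line(s) (total 0); column heights now [0 0 0 0 0 4], max=4
Drop 2: O rot2 at col 3 lands with bottom-row=0; cleared 0 line(s) (total 0); column heights now [0 0 0 2 2 4], max=4
Drop 3: O rot2 at col 2 lands with bottom-row=2; cleared 0 line(s) (total 0); column heights now [0 0 4 4 2 4], max=4
Test piece L rot2 at col 1 (width 3): heights before test = [0 0 4 4 2 4]; fits = True

Answer: yes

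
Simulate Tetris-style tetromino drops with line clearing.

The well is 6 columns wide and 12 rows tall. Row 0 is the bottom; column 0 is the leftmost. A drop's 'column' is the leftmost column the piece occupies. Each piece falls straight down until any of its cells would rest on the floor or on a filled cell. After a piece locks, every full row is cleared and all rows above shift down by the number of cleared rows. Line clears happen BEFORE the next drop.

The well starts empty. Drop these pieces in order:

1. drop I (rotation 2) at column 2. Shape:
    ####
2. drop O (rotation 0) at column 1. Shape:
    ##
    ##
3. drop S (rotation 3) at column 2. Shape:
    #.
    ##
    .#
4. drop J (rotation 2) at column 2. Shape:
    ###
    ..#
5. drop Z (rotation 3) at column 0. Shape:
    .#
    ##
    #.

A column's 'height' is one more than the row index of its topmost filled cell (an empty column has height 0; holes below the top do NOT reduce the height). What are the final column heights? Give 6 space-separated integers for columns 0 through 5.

Drop 1: I rot2 at col 2 lands with bottom-row=0; cleared 0 line(s) (total 0); column heights now [0 0 1 1 1 1], max=1
Drop 2: O rot0 at col 1 lands with bottom-row=1; cleared 0 line(s) (total 0); column heights now [0 3 3 1 1 1], max=3
Drop 3: S rot3 at col 2 lands with bottom-row=2; cleared 0 line(s) (total 0); column heights now [0 3 5 4 1 1], max=5
Drop 4: J rot2 at col 2 lands with bottom-row=4; cleared 0 line(s) (total 0); column heights now [0 3 6 6 6 1], max=6
Drop 5: Z rot3 at col 0 lands with bottom-row=2; cleared 0 line(s) (total 0); column heights now [4 5 6 6 6 1], max=6

Answer: 4 5 6 6 6 1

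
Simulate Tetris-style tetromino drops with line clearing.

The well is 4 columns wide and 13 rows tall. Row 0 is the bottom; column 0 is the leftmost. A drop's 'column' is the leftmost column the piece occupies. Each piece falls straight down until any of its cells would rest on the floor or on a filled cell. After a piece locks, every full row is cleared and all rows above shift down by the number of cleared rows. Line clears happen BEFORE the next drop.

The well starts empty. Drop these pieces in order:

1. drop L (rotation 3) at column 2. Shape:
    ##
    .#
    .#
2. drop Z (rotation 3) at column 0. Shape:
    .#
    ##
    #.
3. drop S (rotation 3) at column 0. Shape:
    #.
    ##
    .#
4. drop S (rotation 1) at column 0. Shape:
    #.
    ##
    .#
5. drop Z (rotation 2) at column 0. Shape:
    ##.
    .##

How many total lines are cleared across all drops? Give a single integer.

Answer: 0

Derivation:
Drop 1: L rot3 at col 2 lands with bottom-row=0; cleared 0 line(s) (total 0); column heights now [0 0 3 3], max=3
Drop 2: Z rot3 at col 0 lands with bottom-row=0; cleared 0 line(s) (total 0); column heights now [2 3 3 3], max=3
Drop 3: S rot3 at col 0 lands with bottom-row=3; cleared 0 line(s) (total 0); column heights now [6 5 3 3], max=6
Drop 4: S rot1 at col 0 lands with bottom-row=5; cleared 0 line(s) (total 0); column heights now [8 7 3 3], max=8
Drop 5: Z rot2 at col 0 lands with bottom-row=7; cleared 0 line(s) (total 0); column heights now [9 9 8 3], max=9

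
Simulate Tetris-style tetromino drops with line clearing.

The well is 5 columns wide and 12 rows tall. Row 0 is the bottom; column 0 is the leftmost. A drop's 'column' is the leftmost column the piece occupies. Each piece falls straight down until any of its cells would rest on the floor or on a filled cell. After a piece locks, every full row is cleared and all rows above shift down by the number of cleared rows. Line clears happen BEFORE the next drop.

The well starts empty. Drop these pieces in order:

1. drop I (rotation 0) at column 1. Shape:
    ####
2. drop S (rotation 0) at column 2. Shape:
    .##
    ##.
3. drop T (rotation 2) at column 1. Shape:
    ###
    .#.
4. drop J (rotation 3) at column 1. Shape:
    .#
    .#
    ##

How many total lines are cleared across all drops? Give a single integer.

Answer: 0

Derivation:
Drop 1: I rot0 at col 1 lands with bottom-row=0; cleared 0 line(s) (total 0); column heights now [0 1 1 1 1], max=1
Drop 2: S rot0 at col 2 lands with bottom-row=1; cleared 0 line(s) (total 0); column heights now [0 1 2 3 3], max=3
Drop 3: T rot2 at col 1 lands with bottom-row=2; cleared 0 line(s) (total 0); column heights now [0 4 4 4 3], max=4
Drop 4: J rot3 at col 1 lands with bottom-row=4; cleared 0 line(s) (total 0); column heights now [0 5 7 4 3], max=7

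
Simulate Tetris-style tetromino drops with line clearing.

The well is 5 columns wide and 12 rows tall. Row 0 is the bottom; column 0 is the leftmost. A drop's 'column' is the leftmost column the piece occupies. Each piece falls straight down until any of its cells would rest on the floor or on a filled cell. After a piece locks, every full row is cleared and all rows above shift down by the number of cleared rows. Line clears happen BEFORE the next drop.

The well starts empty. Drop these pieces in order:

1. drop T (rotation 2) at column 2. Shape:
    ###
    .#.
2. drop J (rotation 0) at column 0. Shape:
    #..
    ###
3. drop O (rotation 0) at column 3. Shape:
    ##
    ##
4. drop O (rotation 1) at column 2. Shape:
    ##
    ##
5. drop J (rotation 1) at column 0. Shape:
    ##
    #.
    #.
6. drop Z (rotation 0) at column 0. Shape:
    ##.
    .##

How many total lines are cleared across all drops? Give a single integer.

Answer: 1

Derivation:
Drop 1: T rot2 at col 2 lands with bottom-row=0; cleared 0 line(s) (total 0); column heights now [0 0 2 2 2], max=2
Drop 2: J rot0 at col 0 lands with bottom-row=2; cleared 0 line(s) (total 0); column heights now [4 3 3 2 2], max=4
Drop 3: O rot0 at col 3 lands with bottom-row=2; cleared 1 line(s) (total 1); column heights now [3 0 2 3 3], max=3
Drop 4: O rot1 at col 2 lands with bottom-row=3; cleared 0 line(s) (total 1); column heights now [3 0 5 5 3], max=5
Drop 5: J rot1 at col 0 lands with bottom-row=3; cleared 0 line(s) (total 1); column heights now [6 6 5 5 3], max=6
Drop 6: Z rot0 at col 0 lands with bottom-row=6; cleared 0 line(s) (total 1); column heights now [8 8 7 5 3], max=8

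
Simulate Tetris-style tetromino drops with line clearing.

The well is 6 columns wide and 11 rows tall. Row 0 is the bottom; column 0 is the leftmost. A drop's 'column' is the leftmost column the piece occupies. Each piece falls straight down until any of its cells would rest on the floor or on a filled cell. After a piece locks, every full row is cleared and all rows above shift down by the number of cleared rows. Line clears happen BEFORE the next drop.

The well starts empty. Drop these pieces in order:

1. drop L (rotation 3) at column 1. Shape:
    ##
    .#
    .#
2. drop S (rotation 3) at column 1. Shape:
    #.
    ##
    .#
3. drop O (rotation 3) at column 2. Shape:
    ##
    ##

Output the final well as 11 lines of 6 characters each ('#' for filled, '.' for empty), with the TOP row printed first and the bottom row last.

Answer: ......
......
......
......
..##..
.###..
.##...
..#...
.##...
..#...
..#...

Derivation:
Drop 1: L rot3 at col 1 lands with bottom-row=0; cleared 0 line(s) (total 0); column heights now [0 3 3 0 0 0], max=3
Drop 2: S rot3 at col 1 lands with bottom-row=3; cleared 0 line(s) (total 0); column heights now [0 6 5 0 0 0], max=6
Drop 3: O rot3 at col 2 lands with bottom-row=5; cleared 0 line(s) (total 0); column heights now [0 6 7 7 0 0], max=7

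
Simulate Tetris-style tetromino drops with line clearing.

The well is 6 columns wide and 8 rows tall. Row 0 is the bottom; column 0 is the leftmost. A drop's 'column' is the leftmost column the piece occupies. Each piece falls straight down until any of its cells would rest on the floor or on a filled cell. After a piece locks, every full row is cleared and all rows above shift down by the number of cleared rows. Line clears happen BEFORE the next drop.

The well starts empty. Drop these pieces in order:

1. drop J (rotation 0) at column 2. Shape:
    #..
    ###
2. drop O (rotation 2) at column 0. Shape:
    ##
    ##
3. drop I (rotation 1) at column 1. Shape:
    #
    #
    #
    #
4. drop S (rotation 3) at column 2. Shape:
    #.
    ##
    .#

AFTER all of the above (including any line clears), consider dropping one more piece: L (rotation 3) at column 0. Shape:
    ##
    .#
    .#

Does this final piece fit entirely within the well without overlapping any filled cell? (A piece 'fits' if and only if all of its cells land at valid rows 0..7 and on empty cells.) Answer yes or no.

Answer: no

Derivation:
Drop 1: J rot0 at col 2 lands with bottom-row=0; cleared 0 line(s) (total 0); column heights now [0 0 2 1 1 0], max=2
Drop 2: O rot2 at col 0 lands with bottom-row=0; cleared 0 line(s) (total 0); column heights now [2 2 2 1 1 0], max=2
Drop 3: I rot1 at col 1 lands with bottom-row=2; cleared 0 line(s) (total 0); column heights now [2 6 2 1 1 0], max=6
Drop 4: S rot3 at col 2 lands with bottom-row=1; cleared 0 line(s) (total 0); column heights now [2 6 4 3 1 0], max=6
Test piece L rot3 at col 0 (width 2): heights before test = [2 6 4 3 1 0]; fits = False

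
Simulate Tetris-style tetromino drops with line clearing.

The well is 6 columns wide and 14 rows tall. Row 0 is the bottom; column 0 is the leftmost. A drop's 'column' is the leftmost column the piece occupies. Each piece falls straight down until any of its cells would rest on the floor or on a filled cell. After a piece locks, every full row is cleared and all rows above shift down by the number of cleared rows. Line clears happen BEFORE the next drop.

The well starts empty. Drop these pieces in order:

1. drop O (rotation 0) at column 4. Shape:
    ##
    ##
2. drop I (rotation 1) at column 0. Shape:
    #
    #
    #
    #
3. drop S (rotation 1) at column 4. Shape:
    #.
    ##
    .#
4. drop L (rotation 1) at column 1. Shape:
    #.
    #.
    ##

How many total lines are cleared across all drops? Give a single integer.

Drop 1: O rot0 at col 4 lands with bottom-row=0; cleared 0 line(s) (total 0); column heights now [0 0 0 0 2 2], max=2
Drop 2: I rot1 at col 0 lands with bottom-row=0; cleared 0 line(s) (total 0); column heights now [4 0 0 0 2 2], max=4
Drop 3: S rot1 at col 4 lands with bottom-row=2; cleared 0 line(s) (total 0); column heights now [4 0 0 0 5 4], max=5
Drop 4: L rot1 at col 1 lands with bottom-row=0; cleared 0 line(s) (total 0); column heights now [4 3 1 0 5 4], max=5

Answer: 0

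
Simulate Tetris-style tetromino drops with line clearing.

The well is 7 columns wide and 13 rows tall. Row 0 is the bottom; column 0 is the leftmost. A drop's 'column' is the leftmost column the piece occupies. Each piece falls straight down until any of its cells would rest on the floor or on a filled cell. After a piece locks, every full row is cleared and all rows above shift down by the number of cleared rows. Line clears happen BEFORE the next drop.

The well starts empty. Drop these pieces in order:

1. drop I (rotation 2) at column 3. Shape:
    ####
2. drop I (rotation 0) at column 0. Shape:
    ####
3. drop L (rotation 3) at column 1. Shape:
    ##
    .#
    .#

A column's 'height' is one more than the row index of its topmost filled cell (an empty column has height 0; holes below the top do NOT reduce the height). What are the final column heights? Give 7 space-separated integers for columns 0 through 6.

Answer: 2 5 5 2 1 1 1

Derivation:
Drop 1: I rot2 at col 3 lands with bottom-row=0; cleared 0 line(s) (total 0); column heights now [0 0 0 1 1 1 1], max=1
Drop 2: I rot0 at col 0 lands with bottom-row=1; cleared 0 line(s) (total 0); column heights now [2 2 2 2 1 1 1], max=2
Drop 3: L rot3 at col 1 lands with bottom-row=2; cleared 0 line(s) (total 0); column heights now [2 5 5 2 1 1 1], max=5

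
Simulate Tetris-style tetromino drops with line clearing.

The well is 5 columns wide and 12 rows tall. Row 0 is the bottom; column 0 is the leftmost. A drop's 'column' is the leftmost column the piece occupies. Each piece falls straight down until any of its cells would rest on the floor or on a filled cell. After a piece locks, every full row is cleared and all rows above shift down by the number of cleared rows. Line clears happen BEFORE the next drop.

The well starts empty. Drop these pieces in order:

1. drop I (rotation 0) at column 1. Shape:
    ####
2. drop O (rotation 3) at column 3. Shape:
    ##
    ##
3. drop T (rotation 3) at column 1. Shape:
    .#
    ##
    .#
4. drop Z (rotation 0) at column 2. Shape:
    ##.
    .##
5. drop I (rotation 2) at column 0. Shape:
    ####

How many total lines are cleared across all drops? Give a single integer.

Drop 1: I rot0 at col 1 lands with bottom-row=0; cleared 0 line(s) (total 0); column heights now [0 1 1 1 1], max=1
Drop 2: O rot3 at col 3 lands with bottom-row=1; cleared 0 line(s) (total 0); column heights now [0 1 1 3 3], max=3
Drop 3: T rot3 at col 1 lands with bottom-row=1; cleared 0 line(s) (total 0); column heights now [0 3 4 3 3], max=4
Drop 4: Z rot0 at col 2 lands with bottom-row=3; cleared 0 line(s) (total 0); column heights now [0 3 5 5 4], max=5
Drop 5: I rot2 at col 0 lands with bottom-row=5; cleared 0 line(s) (total 0); column heights now [6 6 6 6 4], max=6

Answer: 0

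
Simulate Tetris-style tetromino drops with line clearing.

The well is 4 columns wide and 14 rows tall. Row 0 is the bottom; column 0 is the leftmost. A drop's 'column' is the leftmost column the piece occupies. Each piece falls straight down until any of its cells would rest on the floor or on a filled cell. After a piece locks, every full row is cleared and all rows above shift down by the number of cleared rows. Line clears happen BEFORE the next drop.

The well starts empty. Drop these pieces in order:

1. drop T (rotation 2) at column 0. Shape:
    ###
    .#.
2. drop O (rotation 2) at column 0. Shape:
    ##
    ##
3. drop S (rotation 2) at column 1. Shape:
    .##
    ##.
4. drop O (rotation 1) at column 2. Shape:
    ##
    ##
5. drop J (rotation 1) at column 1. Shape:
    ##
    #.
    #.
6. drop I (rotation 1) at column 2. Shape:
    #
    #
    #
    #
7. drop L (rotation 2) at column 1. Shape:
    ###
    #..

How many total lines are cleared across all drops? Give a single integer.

Answer: 0

Derivation:
Drop 1: T rot2 at col 0 lands with bottom-row=0; cleared 0 line(s) (total 0); column heights now [2 2 2 0], max=2
Drop 2: O rot2 at col 0 lands with bottom-row=2; cleared 0 line(s) (total 0); column heights now [4 4 2 0], max=4
Drop 3: S rot2 at col 1 lands with bottom-row=4; cleared 0 line(s) (total 0); column heights now [4 5 6 6], max=6
Drop 4: O rot1 at col 2 lands with bottom-row=6; cleared 0 line(s) (total 0); column heights now [4 5 8 8], max=8
Drop 5: J rot1 at col 1 lands with bottom-row=6; cleared 0 line(s) (total 0); column heights now [4 9 9 8], max=9
Drop 6: I rot1 at col 2 lands with bottom-row=9; cleared 0 line(s) (total 0); column heights now [4 9 13 8], max=13
Drop 7: L rot2 at col 1 lands with bottom-row=12; cleared 0 line(s) (total 0); column heights now [4 14 14 14], max=14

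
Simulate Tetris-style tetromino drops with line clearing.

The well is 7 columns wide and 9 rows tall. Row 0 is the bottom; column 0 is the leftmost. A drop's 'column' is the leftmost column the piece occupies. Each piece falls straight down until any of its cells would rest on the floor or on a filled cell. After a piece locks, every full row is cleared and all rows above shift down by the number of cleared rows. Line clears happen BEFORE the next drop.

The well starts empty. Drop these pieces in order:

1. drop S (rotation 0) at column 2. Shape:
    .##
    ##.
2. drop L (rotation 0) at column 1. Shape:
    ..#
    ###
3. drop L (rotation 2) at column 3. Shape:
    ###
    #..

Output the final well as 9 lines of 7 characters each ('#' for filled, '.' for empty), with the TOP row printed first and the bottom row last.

Answer: .......
.......
.......
...###.
...#...
...#...
.###...
...##..
..##...

Derivation:
Drop 1: S rot0 at col 2 lands with bottom-row=0; cleared 0 line(s) (total 0); column heights now [0 0 1 2 2 0 0], max=2
Drop 2: L rot0 at col 1 lands with bottom-row=2; cleared 0 line(s) (total 0); column heights now [0 3 3 4 2 0 0], max=4
Drop 3: L rot2 at col 3 lands with bottom-row=4; cleared 0 line(s) (total 0); column heights now [0 3 3 6 6 6 0], max=6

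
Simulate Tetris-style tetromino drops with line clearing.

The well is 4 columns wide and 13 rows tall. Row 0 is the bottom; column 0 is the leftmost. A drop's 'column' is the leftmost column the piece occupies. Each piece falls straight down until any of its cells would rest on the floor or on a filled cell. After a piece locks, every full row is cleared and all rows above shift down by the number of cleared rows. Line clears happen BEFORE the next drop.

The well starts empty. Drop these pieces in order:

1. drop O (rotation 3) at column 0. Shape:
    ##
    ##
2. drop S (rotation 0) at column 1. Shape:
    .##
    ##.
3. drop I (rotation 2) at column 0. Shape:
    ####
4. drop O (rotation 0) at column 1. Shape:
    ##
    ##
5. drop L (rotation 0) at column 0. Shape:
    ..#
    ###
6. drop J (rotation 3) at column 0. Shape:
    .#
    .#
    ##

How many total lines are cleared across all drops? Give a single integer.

Answer: 1

Derivation:
Drop 1: O rot3 at col 0 lands with bottom-row=0; cleared 0 line(s) (total 0); column heights now [2 2 0 0], max=2
Drop 2: S rot0 at col 1 lands with bottom-row=2; cleared 0 line(s) (total 0); column heights now [2 3 4 4], max=4
Drop 3: I rot2 at col 0 lands with bottom-row=4; cleared 1 line(s) (total 1); column heights now [2 3 4 4], max=4
Drop 4: O rot0 at col 1 lands with bottom-row=4; cleared 0 line(s) (total 1); column heights now [2 6 6 4], max=6
Drop 5: L rot0 at col 0 lands with bottom-row=6; cleared 0 line(s) (total 1); column heights now [7 7 8 4], max=8
Drop 6: J rot3 at col 0 lands with bottom-row=7; cleared 0 line(s) (total 1); column heights now [8 10 8 4], max=10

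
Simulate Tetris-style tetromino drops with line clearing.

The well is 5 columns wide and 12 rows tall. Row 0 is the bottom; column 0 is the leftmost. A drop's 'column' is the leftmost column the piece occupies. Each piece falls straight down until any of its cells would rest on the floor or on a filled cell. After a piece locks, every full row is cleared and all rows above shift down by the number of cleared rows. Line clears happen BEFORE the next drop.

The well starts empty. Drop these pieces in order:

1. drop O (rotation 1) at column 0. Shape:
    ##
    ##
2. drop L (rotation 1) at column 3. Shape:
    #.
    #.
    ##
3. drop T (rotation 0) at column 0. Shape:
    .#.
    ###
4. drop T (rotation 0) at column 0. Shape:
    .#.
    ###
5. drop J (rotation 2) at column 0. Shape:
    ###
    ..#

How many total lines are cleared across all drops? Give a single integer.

Drop 1: O rot1 at col 0 lands with bottom-row=0; cleared 0 line(s) (total 0); column heights now [2 2 0 0 0], max=2
Drop 2: L rot1 at col 3 lands with bottom-row=0; cleared 0 line(s) (total 0); column heights now [2 2 0 3 1], max=3
Drop 3: T rot0 at col 0 lands with bottom-row=2; cleared 0 line(s) (total 0); column heights now [3 4 3 3 1], max=4
Drop 4: T rot0 at col 0 lands with bottom-row=4; cleared 0 line(s) (total 0); column heights now [5 6 5 3 1], max=6
Drop 5: J rot2 at col 0 lands with bottom-row=5; cleared 0 line(s) (total 0); column heights now [7 7 7 3 1], max=7

Answer: 0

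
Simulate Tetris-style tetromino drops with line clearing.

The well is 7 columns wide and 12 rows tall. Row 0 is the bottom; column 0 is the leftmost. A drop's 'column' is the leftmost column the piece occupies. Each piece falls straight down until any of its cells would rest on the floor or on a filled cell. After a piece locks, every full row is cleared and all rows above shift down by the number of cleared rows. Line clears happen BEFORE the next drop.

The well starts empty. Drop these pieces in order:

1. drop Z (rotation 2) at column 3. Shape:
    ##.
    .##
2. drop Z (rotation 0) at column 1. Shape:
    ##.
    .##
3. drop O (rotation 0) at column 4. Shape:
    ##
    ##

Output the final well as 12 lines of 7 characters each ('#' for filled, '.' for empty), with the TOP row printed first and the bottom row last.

Drop 1: Z rot2 at col 3 lands with bottom-row=0; cleared 0 line(s) (total 0); column heights now [0 0 0 2 2 1 0], max=2
Drop 2: Z rot0 at col 1 lands with bottom-row=2; cleared 0 line(s) (total 0); column heights now [0 4 4 3 2 1 0], max=4
Drop 3: O rot0 at col 4 lands with bottom-row=2; cleared 0 line(s) (total 0); column heights now [0 4 4 3 4 4 0], max=4

Answer: .......
.......
.......
.......
.......
.......
.......
.......
.##.##.
..####.
...##..
....##.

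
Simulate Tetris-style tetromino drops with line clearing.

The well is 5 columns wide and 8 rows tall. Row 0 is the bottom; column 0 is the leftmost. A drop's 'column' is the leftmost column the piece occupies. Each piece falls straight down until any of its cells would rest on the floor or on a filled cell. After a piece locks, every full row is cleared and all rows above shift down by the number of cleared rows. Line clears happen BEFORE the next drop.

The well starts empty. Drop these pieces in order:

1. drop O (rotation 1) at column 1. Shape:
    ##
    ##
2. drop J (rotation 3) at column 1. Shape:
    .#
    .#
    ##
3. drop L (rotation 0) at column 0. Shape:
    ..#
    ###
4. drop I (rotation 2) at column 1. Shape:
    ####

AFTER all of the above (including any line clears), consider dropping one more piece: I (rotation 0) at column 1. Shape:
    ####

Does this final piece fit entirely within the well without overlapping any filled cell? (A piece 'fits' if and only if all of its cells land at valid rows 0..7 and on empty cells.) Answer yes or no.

Answer: no

Derivation:
Drop 1: O rot1 at col 1 lands with bottom-row=0; cleared 0 line(s) (total 0); column heights now [0 2 2 0 0], max=2
Drop 2: J rot3 at col 1 lands with bottom-row=2; cleared 0 line(s) (total 0); column heights now [0 3 5 0 0], max=5
Drop 3: L rot0 at col 0 lands with bottom-row=5; cleared 0 line(s) (total 0); column heights now [6 6 7 0 0], max=7
Drop 4: I rot2 at col 1 lands with bottom-row=7; cleared 0 line(s) (total 0); column heights now [6 8 8 8 8], max=8
Test piece I rot0 at col 1 (width 4): heights before test = [6 8 8 8 8]; fits = False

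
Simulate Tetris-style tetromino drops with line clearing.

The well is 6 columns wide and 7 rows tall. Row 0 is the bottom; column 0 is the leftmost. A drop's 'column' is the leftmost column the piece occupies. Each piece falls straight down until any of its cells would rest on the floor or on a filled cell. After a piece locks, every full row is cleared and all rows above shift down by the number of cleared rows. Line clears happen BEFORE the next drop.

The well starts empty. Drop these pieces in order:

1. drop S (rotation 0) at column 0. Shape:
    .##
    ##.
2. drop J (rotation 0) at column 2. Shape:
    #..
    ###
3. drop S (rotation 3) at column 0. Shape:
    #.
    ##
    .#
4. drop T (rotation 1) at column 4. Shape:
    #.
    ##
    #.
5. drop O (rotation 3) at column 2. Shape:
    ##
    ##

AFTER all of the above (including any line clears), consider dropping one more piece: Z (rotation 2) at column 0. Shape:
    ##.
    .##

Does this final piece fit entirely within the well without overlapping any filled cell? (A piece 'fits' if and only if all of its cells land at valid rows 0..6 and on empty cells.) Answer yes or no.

Drop 1: S rot0 at col 0 lands with bottom-row=0; cleared 0 line(s) (total 0); column heights now [1 2 2 0 0 0], max=2
Drop 2: J rot0 at col 2 lands with bottom-row=2; cleared 0 line(s) (total 0); column heights now [1 2 4 3 3 0], max=4
Drop 3: S rot3 at col 0 lands with bottom-row=2; cleared 0 line(s) (total 0); column heights now [5 4 4 3 3 0], max=5
Drop 4: T rot1 at col 4 lands with bottom-row=3; cleared 0 line(s) (total 0); column heights now [5 4 4 3 6 5], max=6
Drop 5: O rot3 at col 2 lands with bottom-row=4; cleared 0 line(s) (total 0); column heights now [5 4 6 6 6 5], max=6
Test piece Z rot2 at col 0 (width 3): heights before test = [5 4 6 6 6 5]; fits = False

Answer: no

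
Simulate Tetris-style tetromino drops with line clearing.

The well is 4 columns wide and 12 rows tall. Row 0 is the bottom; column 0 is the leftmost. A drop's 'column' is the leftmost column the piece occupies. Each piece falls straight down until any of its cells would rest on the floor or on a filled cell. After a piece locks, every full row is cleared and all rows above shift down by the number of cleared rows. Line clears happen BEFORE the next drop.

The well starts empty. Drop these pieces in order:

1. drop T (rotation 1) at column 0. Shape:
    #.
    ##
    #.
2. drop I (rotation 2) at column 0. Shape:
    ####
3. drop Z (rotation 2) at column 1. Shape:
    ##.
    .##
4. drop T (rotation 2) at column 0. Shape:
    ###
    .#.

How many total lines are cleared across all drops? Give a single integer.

Drop 1: T rot1 at col 0 lands with bottom-row=0; cleared 0 line(s) (total 0); column heights now [3 2 0 0], max=3
Drop 2: I rot2 at col 0 lands with bottom-row=3; cleared 1 line(s) (total 1); column heights now [3 2 0 0], max=3
Drop 3: Z rot2 at col 1 lands with bottom-row=1; cleared 1 line(s) (total 2); column heights now [2 2 2 0], max=2
Drop 4: T rot2 at col 0 lands with bottom-row=2; cleared 0 line(s) (total 2); column heights now [4 4 4 0], max=4

Answer: 2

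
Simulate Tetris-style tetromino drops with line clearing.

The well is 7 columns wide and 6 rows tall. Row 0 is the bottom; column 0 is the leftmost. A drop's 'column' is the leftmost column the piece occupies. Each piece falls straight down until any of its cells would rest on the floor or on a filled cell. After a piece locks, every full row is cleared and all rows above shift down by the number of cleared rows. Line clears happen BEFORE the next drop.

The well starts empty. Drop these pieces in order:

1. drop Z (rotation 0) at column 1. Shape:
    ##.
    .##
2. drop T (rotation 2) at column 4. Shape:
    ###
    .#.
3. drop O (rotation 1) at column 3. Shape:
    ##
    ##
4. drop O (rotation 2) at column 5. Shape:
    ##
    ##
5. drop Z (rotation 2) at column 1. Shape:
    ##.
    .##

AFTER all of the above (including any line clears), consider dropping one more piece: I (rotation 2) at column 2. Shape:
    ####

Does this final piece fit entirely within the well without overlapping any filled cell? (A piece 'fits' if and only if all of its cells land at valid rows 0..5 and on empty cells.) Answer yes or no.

Drop 1: Z rot0 at col 1 lands with bottom-row=0; cleared 0 line(s) (total 0); column heights now [0 2 2 1 0 0 0], max=2
Drop 2: T rot2 at col 4 lands with bottom-row=0; cleared 0 line(s) (total 0); column heights now [0 2 2 1 2 2 2], max=2
Drop 3: O rot1 at col 3 lands with bottom-row=2; cleared 0 line(s) (total 0); column heights now [0 2 2 4 4 2 2], max=4
Drop 4: O rot2 at col 5 lands with bottom-row=2; cleared 0 line(s) (total 0); column heights now [0 2 2 4 4 4 4], max=4
Drop 5: Z rot2 at col 1 lands with bottom-row=4; cleared 0 line(s) (total 0); column heights now [0 6 6 5 4 4 4], max=6
Test piece I rot2 at col 2 (width 4): heights before test = [0 6 6 5 4 4 4]; fits = False

Answer: no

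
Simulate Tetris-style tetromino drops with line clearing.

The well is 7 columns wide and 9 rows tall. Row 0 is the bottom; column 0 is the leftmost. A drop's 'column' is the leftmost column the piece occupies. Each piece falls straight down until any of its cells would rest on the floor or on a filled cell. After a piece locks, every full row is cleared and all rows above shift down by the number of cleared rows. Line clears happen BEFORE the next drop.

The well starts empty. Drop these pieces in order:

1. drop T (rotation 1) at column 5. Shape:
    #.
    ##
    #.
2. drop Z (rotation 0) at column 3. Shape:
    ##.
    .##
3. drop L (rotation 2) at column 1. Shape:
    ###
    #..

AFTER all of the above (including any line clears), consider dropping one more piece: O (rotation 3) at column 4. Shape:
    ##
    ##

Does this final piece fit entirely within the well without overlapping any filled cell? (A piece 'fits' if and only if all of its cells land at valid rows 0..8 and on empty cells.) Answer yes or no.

Answer: yes

Derivation:
Drop 1: T rot1 at col 5 lands with bottom-row=0; cleared 0 line(s) (total 0); column heights now [0 0 0 0 0 3 2], max=3
Drop 2: Z rot0 at col 3 lands with bottom-row=3; cleared 0 line(s) (total 0); column heights now [0 0 0 5 5 4 2], max=5
Drop 3: L rot2 at col 1 lands with bottom-row=4; cleared 0 line(s) (total 0); column heights now [0 6 6 6 5 4 2], max=6
Test piece O rot3 at col 4 (width 2): heights before test = [0 6 6 6 5 4 2]; fits = True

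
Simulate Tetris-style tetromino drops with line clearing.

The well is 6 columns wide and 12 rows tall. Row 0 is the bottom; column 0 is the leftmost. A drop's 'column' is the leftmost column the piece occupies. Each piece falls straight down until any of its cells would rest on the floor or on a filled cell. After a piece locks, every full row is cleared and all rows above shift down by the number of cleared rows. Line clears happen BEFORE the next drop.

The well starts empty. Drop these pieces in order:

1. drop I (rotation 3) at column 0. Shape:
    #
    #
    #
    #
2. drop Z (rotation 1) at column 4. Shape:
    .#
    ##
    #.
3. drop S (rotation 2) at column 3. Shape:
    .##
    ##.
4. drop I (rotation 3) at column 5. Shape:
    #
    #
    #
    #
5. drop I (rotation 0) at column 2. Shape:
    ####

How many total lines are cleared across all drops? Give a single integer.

Answer: 0

Derivation:
Drop 1: I rot3 at col 0 lands with bottom-row=0; cleared 0 line(s) (total 0); column heights now [4 0 0 0 0 0], max=4
Drop 2: Z rot1 at col 4 lands with bottom-row=0; cleared 0 line(s) (total 0); column heights now [4 0 0 0 2 3], max=4
Drop 3: S rot2 at col 3 lands with bottom-row=2; cleared 0 line(s) (total 0); column heights now [4 0 0 3 4 4], max=4
Drop 4: I rot3 at col 5 lands with bottom-row=4; cleared 0 line(s) (total 0); column heights now [4 0 0 3 4 8], max=8
Drop 5: I rot0 at col 2 lands with bottom-row=8; cleared 0 line(s) (total 0); column heights now [4 0 9 9 9 9], max=9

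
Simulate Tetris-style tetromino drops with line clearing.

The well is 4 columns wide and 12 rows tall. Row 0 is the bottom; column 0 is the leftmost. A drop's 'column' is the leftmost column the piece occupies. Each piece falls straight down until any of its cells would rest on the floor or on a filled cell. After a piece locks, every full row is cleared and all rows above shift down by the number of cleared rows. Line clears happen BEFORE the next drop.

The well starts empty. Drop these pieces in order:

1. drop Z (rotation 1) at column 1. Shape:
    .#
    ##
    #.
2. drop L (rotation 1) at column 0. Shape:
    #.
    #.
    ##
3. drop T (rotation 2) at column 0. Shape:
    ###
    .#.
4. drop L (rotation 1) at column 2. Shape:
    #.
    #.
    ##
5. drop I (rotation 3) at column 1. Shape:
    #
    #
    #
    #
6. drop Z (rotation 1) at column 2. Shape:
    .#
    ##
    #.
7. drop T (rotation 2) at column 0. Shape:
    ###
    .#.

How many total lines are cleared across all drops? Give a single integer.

Answer: 1

Derivation:
Drop 1: Z rot1 at col 1 lands with bottom-row=0; cleared 0 line(s) (total 0); column heights now [0 2 3 0], max=3
Drop 2: L rot1 at col 0 lands with bottom-row=2; cleared 0 line(s) (total 0); column heights now [5 3 3 0], max=5
Drop 3: T rot2 at col 0 lands with bottom-row=4; cleared 0 line(s) (total 0); column heights now [6 6 6 0], max=6
Drop 4: L rot1 at col 2 lands with bottom-row=6; cleared 0 line(s) (total 0); column heights now [6 6 9 7], max=9
Drop 5: I rot3 at col 1 lands with bottom-row=6; cleared 0 line(s) (total 0); column heights now [6 10 9 7], max=10
Drop 6: Z rot1 at col 2 lands with bottom-row=9; cleared 0 line(s) (total 0); column heights now [6 10 11 12], max=12
Drop 7: T rot2 at col 0 lands with bottom-row=10; cleared 1 line(s) (total 1); column heights now [6 11 11 11], max=11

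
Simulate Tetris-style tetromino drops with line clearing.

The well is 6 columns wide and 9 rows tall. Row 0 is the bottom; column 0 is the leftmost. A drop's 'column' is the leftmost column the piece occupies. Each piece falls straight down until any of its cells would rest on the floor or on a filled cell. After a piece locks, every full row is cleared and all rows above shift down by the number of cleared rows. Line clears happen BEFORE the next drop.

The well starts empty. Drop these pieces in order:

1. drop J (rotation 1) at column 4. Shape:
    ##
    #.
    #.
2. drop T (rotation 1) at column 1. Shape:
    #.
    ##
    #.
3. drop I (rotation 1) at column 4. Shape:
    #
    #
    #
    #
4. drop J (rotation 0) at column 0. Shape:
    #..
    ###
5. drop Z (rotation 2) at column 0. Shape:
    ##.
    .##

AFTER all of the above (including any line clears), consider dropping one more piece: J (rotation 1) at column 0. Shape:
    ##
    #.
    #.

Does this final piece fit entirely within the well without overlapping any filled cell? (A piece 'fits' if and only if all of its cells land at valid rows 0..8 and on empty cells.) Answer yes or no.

Drop 1: J rot1 at col 4 lands with bottom-row=0; cleared 0 line(s) (total 0); column heights now [0 0 0 0 3 3], max=3
Drop 2: T rot1 at col 1 lands with bottom-row=0; cleared 0 line(s) (total 0); column heights now [0 3 2 0 3 3], max=3
Drop 3: I rot1 at col 4 lands with bottom-row=3; cleared 0 line(s) (total 0); column heights now [0 3 2 0 7 3], max=7
Drop 4: J rot0 at col 0 lands with bottom-row=3; cleared 0 line(s) (total 0); column heights now [5 4 4 0 7 3], max=7
Drop 5: Z rot2 at col 0 lands with bottom-row=4; cleared 0 line(s) (total 0); column heights now [6 6 5 0 7 3], max=7
Test piece J rot1 at col 0 (width 2): heights before test = [6 6 5 0 7 3]; fits = True

Answer: yes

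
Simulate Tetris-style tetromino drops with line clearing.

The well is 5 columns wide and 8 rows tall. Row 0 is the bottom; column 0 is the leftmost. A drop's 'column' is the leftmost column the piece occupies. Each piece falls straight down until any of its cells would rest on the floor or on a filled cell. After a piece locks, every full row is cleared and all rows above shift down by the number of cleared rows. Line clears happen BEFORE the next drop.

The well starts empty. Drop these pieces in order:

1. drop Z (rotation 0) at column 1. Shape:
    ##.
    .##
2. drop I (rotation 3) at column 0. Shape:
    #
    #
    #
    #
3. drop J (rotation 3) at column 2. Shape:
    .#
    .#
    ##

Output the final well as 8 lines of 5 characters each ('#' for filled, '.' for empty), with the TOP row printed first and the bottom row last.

Answer: .....
.....
.....
...#.
#..#.
#.##.
###..
#.##.

Derivation:
Drop 1: Z rot0 at col 1 lands with bottom-row=0; cleared 0 line(s) (total 0); column heights now [0 2 2 1 0], max=2
Drop 2: I rot3 at col 0 lands with bottom-row=0; cleared 0 line(s) (total 0); column heights now [4 2 2 1 0], max=4
Drop 3: J rot3 at col 2 lands with bottom-row=2; cleared 0 line(s) (total 0); column heights now [4 2 3 5 0], max=5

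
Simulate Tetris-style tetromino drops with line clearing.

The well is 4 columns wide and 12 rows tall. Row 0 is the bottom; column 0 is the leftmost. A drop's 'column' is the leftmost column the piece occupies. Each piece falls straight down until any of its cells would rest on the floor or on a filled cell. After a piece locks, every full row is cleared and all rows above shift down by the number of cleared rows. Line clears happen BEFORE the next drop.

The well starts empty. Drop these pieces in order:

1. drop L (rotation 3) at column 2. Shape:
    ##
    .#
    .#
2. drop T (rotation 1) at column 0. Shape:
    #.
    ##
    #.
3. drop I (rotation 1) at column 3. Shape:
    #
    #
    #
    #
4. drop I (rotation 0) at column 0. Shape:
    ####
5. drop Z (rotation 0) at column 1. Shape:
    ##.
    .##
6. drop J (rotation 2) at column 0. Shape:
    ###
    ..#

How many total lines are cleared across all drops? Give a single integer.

Answer: 1

Derivation:
Drop 1: L rot3 at col 2 lands with bottom-row=0; cleared 0 line(s) (total 0); column heights now [0 0 3 3], max=3
Drop 2: T rot1 at col 0 lands with bottom-row=0; cleared 0 line(s) (total 0); column heights now [3 2 3 3], max=3
Drop 3: I rot1 at col 3 lands with bottom-row=3; cleared 0 line(s) (total 0); column heights now [3 2 3 7], max=7
Drop 4: I rot0 at col 0 lands with bottom-row=7; cleared 1 line(s) (total 1); column heights now [3 2 3 7], max=7
Drop 5: Z rot0 at col 1 lands with bottom-row=7; cleared 0 line(s) (total 1); column heights now [3 9 9 8], max=9
Drop 6: J rot2 at col 0 lands with bottom-row=9; cleared 0 line(s) (total 1); column heights now [11 11 11 8], max=11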